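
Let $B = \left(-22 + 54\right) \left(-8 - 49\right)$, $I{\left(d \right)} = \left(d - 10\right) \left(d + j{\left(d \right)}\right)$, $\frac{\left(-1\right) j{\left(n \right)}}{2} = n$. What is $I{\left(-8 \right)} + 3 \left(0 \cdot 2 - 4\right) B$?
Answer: $21744$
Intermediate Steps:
$j{\left(n \right)} = - 2 n$
$I{\left(d \right)} = - d \left(-10 + d\right)$ ($I{\left(d \right)} = \left(d - 10\right) \left(d - 2 d\right) = \left(-10 + d\right) \left(- d\right) = - d \left(-10 + d\right)$)
$B = -1824$ ($B = 32 \left(-57\right) = -1824$)
$I{\left(-8 \right)} + 3 \left(0 \cdot 2 - 4\right) B = - 8 \left(10 - -8\right) + 3 \left(0 \cdot 2 - 4\right) \left(-1824\right) = - 8 \left(10 + 8\right) + 3 \left(0 - 4\right) \left(-1824\right) = \left(-8\right) 18 + 3 \left(-4\right) \left(-1824\right) = -144 - -21888 = -144 + 21888 = 21744$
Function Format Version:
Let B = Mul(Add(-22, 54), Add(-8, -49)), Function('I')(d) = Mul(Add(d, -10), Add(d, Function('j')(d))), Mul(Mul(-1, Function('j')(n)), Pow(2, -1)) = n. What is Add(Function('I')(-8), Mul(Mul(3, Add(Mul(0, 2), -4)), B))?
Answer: 21744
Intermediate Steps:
Function('j')(n) = Mul(-2, n)
Function('I')(d) = Mul(-1, d, Add(-10, d)) (Function('I')(d) = Mul(Add(d, -10), Add(d, Mul(-2, d))) = Mul(Add(-10, d), Mul(-1, d)) = Mul(-1, d, Add(-10, d)))
B = -1824 (B = Mul(32, -57) = -1824)
Add(Function('I')(-8), Mul(Mul(3, Add(Mul(0, 2), -4)), B)) = Add(Mul(-8, Add(10, Mul(-1, -8))), Mul(Mul(3, Add(Mul(0, 2), -4)), -1824)) = Add(Mul(-8, Add(10, 8)), Mul(Mul(3, Add(0, -4)), -1824)) = Add(Mul(-8, 18), Mul(Mul(3, -4), -1824)) = Add(-144, Mul(-12, -1824)) = Add(-144, 21888) = 21744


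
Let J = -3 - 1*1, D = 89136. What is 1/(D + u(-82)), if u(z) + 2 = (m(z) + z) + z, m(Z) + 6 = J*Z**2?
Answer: 1/62068 ≈ 1.6111e-5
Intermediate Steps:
J = -4 (J = -3 - 1 = -4)
m(Z) = -6 - 4*Z**2
u(z) = -8 - 4*z**2 + 2*z (u(z) = -2 + (((-6 - 4*z**2) + z) + z) = -2 + ((-6 + z - 4*z**2) + z) = -2 + (-6 - 4*z**2 + 2*z) = -8 - 4*z**2 + 2*z)
1/(D + u(-82)) = 1/(89136 + (-8 - 4*(-82)**2 + 2*(-82))) = 1/(89136 + (-8 - 4*6724 - 164)) = 1/(89136 + (-8 - 26896 - 164)) = 1/(89136 - 27068) = 1/62068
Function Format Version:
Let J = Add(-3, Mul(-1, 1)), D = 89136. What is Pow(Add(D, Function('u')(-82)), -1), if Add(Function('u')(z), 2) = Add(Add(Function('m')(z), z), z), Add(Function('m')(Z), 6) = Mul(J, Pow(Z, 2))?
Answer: Rational(1, 62068) ≈ 1.6111e-5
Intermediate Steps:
J = -4 (J = Add(-3, -1) = -4)
Function('m')(Z) = Add(-6, Mul(-4, Pow(Z, 2)))
Function('u')(z) = Add(-8, Mul(-4, Pow(z, 2)), Mul(2, z)) (Function('u')(z) = Add(-2, Add(Add(Add(-6, Mul(-4, Pow(z, 2))), z), z)) = Add(-2, Add(Add(-6, z, Mul(-4, Pow(z, 2))), z)) = Add(-2, Add(-6, Mul(-4, Pow(z, 2)), Mul(2, z))) = Add(-8, Mul(-4, Pow(z, 2)), Mul(2, z)))
Pow(Add(D, Function('u')(-82)), -1) = Pow(Add(89136, Add(-8, Mul(-4, Pow(-82, 2)), Mul(2, -82))), -1) = Pow(Add(89136, Add(-8, Mul(-4, 6724), -164)), -1) = Pow(Add(89136, Add(-8, -26896, -164)), -1) = Pow(Add(89136, -27068), -1) = Pow(62068, -1) = Rational(1, 62068)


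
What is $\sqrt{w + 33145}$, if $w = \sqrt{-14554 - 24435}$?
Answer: $\sqrt{33145 + i \sqrt{38989}} \approx 182.06 + 0.5423 i$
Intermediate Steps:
$w = i \sqrt{38989}$ ($w = \sqrt{-38989} = i \sqrt{38989} \approx 197.46 i$)
$\sqrt{w + 33145} = \sqrt{i \sqrt{38989} + 33145} = \sqrt{33145 + i \sqrt{38989}}$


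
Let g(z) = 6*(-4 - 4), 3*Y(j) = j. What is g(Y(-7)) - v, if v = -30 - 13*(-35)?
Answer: -473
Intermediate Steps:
Y(j) = j/3
g(z) = -48 (g(z) = 6*(-8) = -48)
v = 425 (v = -30 + 455 = 425)
g(Y(-7)) - v = -48 - 1*425 = -48 - 425 = -473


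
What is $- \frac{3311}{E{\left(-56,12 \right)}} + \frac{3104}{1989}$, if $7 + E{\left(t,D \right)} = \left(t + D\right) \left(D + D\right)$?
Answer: $\frac{9885131}{2114307} \approx 4.6754$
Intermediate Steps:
$E{\left(t,D \right)} = -7 + 2 D \left(D + t\right)$ ($E{\left(t,D \right)} = -7 + \left(t + D\right) \left(D + D\right) = -7 + \left(D + t\right) 2 D = -7 + 2 D \left(D + t\right)$)
$- \frac{3311}{E{\left(-56,12 \right)}} + \frac{3104}{1989} = - \frac{3311}{-7 + 2 \cdot 12^{2} + 2 \cdot 12 \left(-56\right)} + \frac{3104}{1989} = - \frac{3311}{-7 + 2 \cdot 144 - 1344} + 3104 \cdot \frac{1}{1989} = - \frac{3311}{-7 + 288 - 1344} + \frac{3104}{1989} = - \frac{3311}{-1063} + \frac{3104}{1989} = \left(-3311\right) \left(- \frac{1}{1063}\right) + \frac{3104}{1989} = \frac{3311}{1063} + \frac{3104}{1989} = \frac{9885131}{2114307}$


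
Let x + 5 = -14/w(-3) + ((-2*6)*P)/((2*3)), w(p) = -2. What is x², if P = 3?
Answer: 16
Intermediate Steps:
x = -4 (x = -5 + (-14/(-2) + (-2*6*3)/((2*3))) = -5 + (-14*(-½) - 12*3/6) = -5 + (7 - 36*⅙) = -5 + (7 - 6) = -5 + 1 = -4)
x² = (-4)² = 16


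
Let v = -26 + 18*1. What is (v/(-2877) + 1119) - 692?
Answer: 1228487/2877 ≈ 427.00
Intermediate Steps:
v = -8 (v = -26 + 18 = -8)
(v/(-2877) + 1119) - 692 = (-8/(-2877) + 1119) - 692 = (-8*(-1/2877) + 1119) - 692 = (8/2877 + 1119) - 692 = 3219371/2877 - 692 = 1228487/2877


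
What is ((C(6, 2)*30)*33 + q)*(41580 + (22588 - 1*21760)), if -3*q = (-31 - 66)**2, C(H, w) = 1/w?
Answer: -112013664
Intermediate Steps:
q = -9409/3 (q = -(-31 - 66)**2/3 = -1/3*(-97)**2 = -1/3*9409 = -9409/3 ≈ -3136.3)
((C(6, 2)*30)*33 + q)*(41580 + (22588 - 1*21760)) = ((30/2)*33 - 9409/3)*(41580 + (22588 - 1*21760)) = (((1/2)*30)*33 - 9409/3)*(41580 + (22588 - 21760)) = (15*33 - 9409/3)*(41580 + 828) = (495 - 9409/3)*42408 = -7924/3*42408 = -112013664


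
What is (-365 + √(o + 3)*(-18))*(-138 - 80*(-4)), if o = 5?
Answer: -66430 - 6552*√2 ≈ -75696.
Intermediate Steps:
(-365 + √(o + 3)*(-18))*(-138 - 80*(-4)) = (-365 + √(5 + 3)*(-18))*(-138 - 80*(-4)) = (-365 + √8*(-18))*(-138 + 320) = (-365 + (2*√2)*(-18))*182 = (-365 - 36*√2)*182 = -66430 - 6552*√2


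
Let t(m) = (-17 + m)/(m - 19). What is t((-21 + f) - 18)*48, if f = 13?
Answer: 688/15 ≈ 45.867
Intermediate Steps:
t(m) = (-17 + m)/(-19 + m)
t((-21 + f) - 18)*48 = ((-17 + ((-21 + 13) - 18))/(-19 + ((-21 + 13) - 18)))*48 = ((-17 + (-8 - 18))/(-19 + (-8 - 18)))*48 = ((-17 - 26)/(-19 - 26))*48 = (-43/(-45))*48 = -1/45*(-43)*48 = (43/45)*48 = 688/15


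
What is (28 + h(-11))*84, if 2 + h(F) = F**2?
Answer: 12348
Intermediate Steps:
h(F) = -2 + F**2
(28 + h(-11))*84 = (28 + (-2 + (-11)**2))*84 = (28 + (-2 + 121))*84 = (28 + 119)*84 = 147*84 = 12348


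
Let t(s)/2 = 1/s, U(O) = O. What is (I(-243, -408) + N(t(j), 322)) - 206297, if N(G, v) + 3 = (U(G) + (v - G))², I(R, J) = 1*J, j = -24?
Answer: -103024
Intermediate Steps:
t(s) = 2/s
I(R, J) = J
N(G, v) = -3 + v² (N(G, v) = -3 + (G + (v - G))² = -3 + v²)
(I(-243, -408) + N(t(j), 322)) - 206297 = (-408 + (-3 + 322²)) - 206297 = (-408 + (-3 + 103684)) - 206297 = (-408 + 103681) - 206297 = 103273 - 206297 = -103024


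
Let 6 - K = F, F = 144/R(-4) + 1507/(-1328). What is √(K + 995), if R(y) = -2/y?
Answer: √78714793/332 ≈ 26.723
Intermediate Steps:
F = 380957/1328 (F = 144/((-2/(-4))) + 1507/(-1328) = 144/((-2*(-¼))) + 1507*(-1/1328) = 144/(½) - 1507/1328 = 144*2 - 1507/1328 = 288 - 1507/1328 = 380957/1328 ≈ 286.87)
K = -372989/1328 (K = 6 - 1*380957/1328 = 6 - 380957/1328 = -372989/1328 ≈ -280.87)
√(K + 995) = √(-372989/1328 + 995) = √(948371/1328) = √78714793/332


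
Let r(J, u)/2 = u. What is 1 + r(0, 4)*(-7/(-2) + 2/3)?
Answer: 103/3 ≈ 34.333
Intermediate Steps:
r(J, u) = 2*u
1 + r(0, 4)*(-7/(-2) + 2/3) = 1 + (2*4)*(-7/(-2) + 2/3) = 1 + 8*(-7*(-1/2) + 2*(1/3)) = 1 + 8*(7/2 + 2/3) = 1 + 8*(25/6) = 1 + 100/3 = 103/3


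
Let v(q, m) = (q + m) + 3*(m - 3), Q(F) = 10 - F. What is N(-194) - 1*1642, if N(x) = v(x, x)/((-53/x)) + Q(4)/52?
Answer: -7200593/1378 ≈ -5225.4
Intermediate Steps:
v(q, m) = -9 + q + 4*m (v(q, m) = (m + q) + 3*(-3 + m) = (m + q) + (-9 + 3*m) = -9 + q + 4*m)
N(x) = 3/26 - x*(-9 + 5*x)/53 (N(x) = (-9 + x + 4*x)/((-53/x)) + (10 - 1*4)/52 = (-9 + 5*x)*(-x/53) + (10 - 4)*(1/52) = -x*(-9 + 5*x)/53 + 6*(1/52) = -x*(-9 + 5*x)/53 + 3/26 = 3/26 - x*(-9 + 5*x)/53)
N(-194) - 1*1642 = (3/26 - 1/53*(-194)*(-9 + 5*(-194))) - 1*1642 = (3/26 - 1/53*(-194)*(-9 - 970)) - 1642 = (3/26 - 1/53*(-194)*(-979)) - 1642 = (3/26 - 189926/53) - 1642 = -4937917/1378 - 1642 = -7200593/1378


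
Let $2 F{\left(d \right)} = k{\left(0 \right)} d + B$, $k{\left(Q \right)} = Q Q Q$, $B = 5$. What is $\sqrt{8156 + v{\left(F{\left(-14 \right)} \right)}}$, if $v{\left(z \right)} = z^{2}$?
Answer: $\frac{\sqrt{32649}}{2} \approx 90.345$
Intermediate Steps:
$k{\left(Q \right)} = Q^{3}$ ($k{\left(Q \right)} = Q^{2} Q = Q^{3}$)
$F{\left(d \right)} = \frac{5}{2}$ ($F{\left(d \right)} = \frac{0^{3} d + 5}{2} = \frac{0 d + 5}{2} = \frac{0 + 5}{2} = \frac{1}{2} \cdot 5 = \frac{5}{2}$)
$\sqrt{8156 + v{\left(F{\left(-14 \right)} \right)}} = \sqrt{8156 + \left(\frac{5}{2}\right)^{2}} = \sqrt{8156 + \frac{25}{4}} = \sqrt{\frac{32649}{4}} = \frac{\sqrt{32649}}{2}$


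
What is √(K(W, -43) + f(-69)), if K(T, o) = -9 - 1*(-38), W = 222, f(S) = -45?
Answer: 4*I ≈ 4.0*I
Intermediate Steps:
K(T, o) = 29 (K(T, o) = -9 + 38 = 29)
√(K(W, -43) + f(-69)) = √(29 - 45) = √(-16) = 4*I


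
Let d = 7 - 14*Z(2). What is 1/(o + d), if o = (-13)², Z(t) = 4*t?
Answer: 1/64 ≈ 0.015625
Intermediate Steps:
o = 169
d = -105 (d = 7 - 56*2 = 7 - 14*8 = 7 - 112 = -105)
1/(o + d) = 1/(169 - 105) = 1/64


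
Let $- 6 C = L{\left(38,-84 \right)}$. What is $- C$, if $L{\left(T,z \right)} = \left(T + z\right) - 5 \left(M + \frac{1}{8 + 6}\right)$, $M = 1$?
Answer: $- \frac{719}{84} \approx -8.5595$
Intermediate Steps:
$L{\left(T,z \right)} = - \frac{75}{14} + T + z$ ($L{\left(T,z \right)} = \left(T + z\right) - 5 \left(1 + \frac{1}{8 + 6}\right) = \left(T + z\right) - 5 \left(1 + \frac{1}{14}\right) = \left(T + z\right) - \frac{75}{14} = - \frac{75}{14} + T + z$)
$C = \frac{719}{84}$ ($C = - \frac{- \frac{75}{14} + 38 - 84}{6} = \left(- \frac{1}{6}\right) \left(- \frac{719}{14}\right) = \frac{719}{84} \approx 8.5595$)
$- C = \left(-1\right) \frac{719}{84} = - \frac{719}{84}$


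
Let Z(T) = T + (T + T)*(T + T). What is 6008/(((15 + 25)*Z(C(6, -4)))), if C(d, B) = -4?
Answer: 751/300 ≈ 2.5033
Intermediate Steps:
Z(T) = T + 4*T² (Z(T) = T + (2*T)*(2*T) = T + 4*T²)
6008/(((15 + 25)*Z(C(6, -4)))) = 6008/(((15 + 25)*(-4*(1 + 4*(-4))))) = 6008/((40*(-4*(1 - 16)))) = 6008/((40*(-4*(-15)))) = 6008/((40*60)) = 6008/2400 = 6008*(1/2400) = 751/300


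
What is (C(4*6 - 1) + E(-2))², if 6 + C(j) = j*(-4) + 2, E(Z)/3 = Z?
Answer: 10404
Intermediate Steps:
E(Z) = 3*Z
C(j) = -4 - 4*j (C(j) = -6 + (j*(-4) + 2) = -6 + (-4*j + 2) = -6 + (2 - 4*j) = -4 - 4*j)
(C(4*6 - 1) + E(-2))² = ((-4 - 4*(4*6 - 1)) + 3*(-2))² = ((-4 - 4*(24 - 1)) - 6)² = ((-4 - 4*23) - 6)² = ((-4 - 92) - 6)² = (-96 - 6)² = (-102)² = 10404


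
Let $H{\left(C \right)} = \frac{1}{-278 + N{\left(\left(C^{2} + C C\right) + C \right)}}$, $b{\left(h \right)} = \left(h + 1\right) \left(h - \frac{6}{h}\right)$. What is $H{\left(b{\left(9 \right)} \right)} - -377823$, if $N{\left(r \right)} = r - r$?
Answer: $\frac{105034793}{278} \approx 3.7782 \cdot 10^{5}$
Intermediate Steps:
$N{\left(r \right)} = 0$
$b{\left(h \right)} = \left(1 + h\right) \left(h - \frac{6}{h}\right)$
$H{\left(C \right)} = - \frac{1}{278}$ ($H{\left(C \right)} = \frac{1}{-278 + 0} = \frac{1}{-278} = - \frac{1}{278}$)
$H{\left(b{\left(9 \right)} \right)} - -377823 = - \frac{1}{278} - -377823 = - \frac{1}{278} + 377823 = \frac{105034793}{278}$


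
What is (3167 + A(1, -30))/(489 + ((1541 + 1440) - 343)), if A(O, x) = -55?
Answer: 3112/3127 ≈ 0.99520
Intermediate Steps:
(3167 + A(1, -30))/(489 + ((1541 + 1440) - 343)) = (3167 - 55)/(489 + ((1541 + 1440) - 343)) = 3112/(489 + (2981 - 343)) = 3112/(489 + 2638) = 3112/3127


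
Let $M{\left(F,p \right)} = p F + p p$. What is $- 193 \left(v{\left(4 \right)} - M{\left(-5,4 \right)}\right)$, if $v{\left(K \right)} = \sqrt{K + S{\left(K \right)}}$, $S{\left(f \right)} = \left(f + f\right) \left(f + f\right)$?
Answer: $-772 - 386 \sqrt{17} \approx -2363.5$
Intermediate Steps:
$S{\left(f \right)} = 4 f^{2}$ ($S{\left(f \right)} = 2 f 2 f = 4 f^{2}$)
$M{\left(F,p \right)} = p^{2} + F p$ ($M{\left(F,p \right)} = F p + p^{2} = p^{2} + F p$)
$v{\left(K \right)} = \sqrt{K + 4 K^{2}}$
$- 193 \left(v{\left(4 \right)} - M{\left(-5,4 \right)}\right) = - 193 \left(\sqrt{4 \left(1 + 4 \cdot 4\right)} - 4 \left(-5 + 4\right)\right) = - 193 \left(\sqrt{4 \left(1 + 16\right)} - 4 \left(-1\right)\right) = - 193 \left(\sqrt{4 \cdot 17} - -4\right) = - 193 \left(\sqrt{68} + 4\right) = - 193 \left(2 \sqrt{17} + 4\right) = - 193 \left(4 + 2 \sqrt{17}\right) = -772 - 386 \sqrt{17}$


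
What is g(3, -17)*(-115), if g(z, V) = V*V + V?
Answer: -31280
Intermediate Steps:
g(z, V) = V + V² (g(z, V) = V² + V = V + V²)
g(3, -17)*(-115) = -17*(1 - 17)*(-115) = -17*(-16)*(-115) = 272*(-115) = -31280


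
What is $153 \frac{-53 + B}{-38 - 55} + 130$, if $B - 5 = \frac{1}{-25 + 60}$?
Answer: $\frac{226679}{1085} \approx 208.92$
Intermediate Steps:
$B = \frac{176}{35}$ ($B = 5 + \frac{1}{-25 + 60} = 5 + \frac{1}{35} = \frac{176}{35} \approx 5.0286$)
$153 \frac{-53 + B}{-38 - 55} + 130 = 153 \frac{-53 + \frac{176}{35}}{-38 - 55} + 130 = 153 \left(- \frac{1679}{35 \left(-93\right)}\right) + 130 = 153 \left(\left(- \frac{1679}{35}\right) \left(- \frac{1}{93}\right)\right) + 130 = 153 \cdot \frac{1679}{3255} + 130 = \frac{85629}{1085} + 130 = \frac{226679}{1085}$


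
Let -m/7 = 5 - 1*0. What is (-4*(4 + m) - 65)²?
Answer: 3481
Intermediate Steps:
m = -35 (m = -7*(5 - 1*0) = -7*(5 + 0) = -7*5 = -35)
(-4*(4 + m) - 65)² = (-4*(4 - 35) - 65)² = (-4*(-31) - 65)² = (124 - 65)² = 59² = 3481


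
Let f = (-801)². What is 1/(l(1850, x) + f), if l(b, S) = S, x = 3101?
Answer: 1/644702 ≈ 1.5511e-6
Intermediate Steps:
f = 641601
1/(l(1850, x) + f) = 1/(3101 + 641601) = 1/644702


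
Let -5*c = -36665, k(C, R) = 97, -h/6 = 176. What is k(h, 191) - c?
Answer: -7236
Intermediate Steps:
h = -1056 (h = -6*176 = -1056)
c = 7333 (c = -1/5*(-36665) = 7333)
k(h, 191) - c = 97 - 1*7333 = 97 - 7333 = -7236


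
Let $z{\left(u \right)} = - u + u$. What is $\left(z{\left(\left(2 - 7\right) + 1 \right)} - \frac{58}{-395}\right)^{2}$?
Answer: $\frac{3364}{156025} \approx 0.021561$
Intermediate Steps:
$z{\left(u \right)} = 0$
$\left(z{\left(\left(2 - 7\right) + 1 \right)} - \frac{58}{-395}\right)^{2} = \left(0 - \frac{58}{-395}\right)^{2} = \left(0 - - \frac{58}{395}\right)^{2} = \left(0 + \frac{58}{395}\right)^{2} = \left(\frac{58}{395}\right)^{2} = \frac{3364}{156025}$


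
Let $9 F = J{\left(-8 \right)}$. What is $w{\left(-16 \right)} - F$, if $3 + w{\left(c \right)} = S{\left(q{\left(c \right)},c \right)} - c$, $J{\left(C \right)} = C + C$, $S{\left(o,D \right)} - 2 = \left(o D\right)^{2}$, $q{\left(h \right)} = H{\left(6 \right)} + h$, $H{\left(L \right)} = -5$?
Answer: $\frac{1016215}{9} \approx 1.1291 \cdot 10^{5}$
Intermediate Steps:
$q{\left(h \right)} = -5 + h$
$S{\left(o,D \right)} = 2 + D^{2} o^{2}$ ($S{\left(o,D \right)} = 2 + \left(o D\right)^{2} = 2 + \left(D o\right)^{2} = 2 + D^{2} o^{2}$)
$J{\left(C \right)} = 2 C$
$w{\left(c \right)} = -1 - c + c^{2} \left(-5 + c\right)^{2}$ ($w{\left(c \right)} = -3 - \left(-2 + c - c^{2} \left(-5 + c\right)^{2}\right) = -3 + \left(2 - c + c^{2} \left(-5 + c\right)^{2}\right) = -1 - c + c^{2} \left(-5 + c\right)^{2}$)
$F = - \frac{16}{9}$ ($F = \frac{2 \left(-8\right)}{9} = \frac{1}{9} \left(-16\right) = - \frac{16}{9} \approx -1.7778$)
$w{\left(-16 \right)} - F = \left(-1 - -16 + \left(-16\right)^{2} \left(-5 - 16\right)^{2}\right) - - \frac{16}{9} = \left(-1 + 16 + 256 \left(-21\right)^{2}\right) + \frac{16}{9} = \left(-1 + 16 + 256 \cdot 441\right) + \frac{16}{9} = \left(-1 + 16 + 112896\right) + \frac{16}{9} = 112911 + \frac{16}{9} = \frac{1016215}{9}$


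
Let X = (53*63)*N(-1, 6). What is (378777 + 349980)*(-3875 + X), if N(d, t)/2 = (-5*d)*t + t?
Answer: 172375079481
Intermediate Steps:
N(d, t) = 2*t - 10*d*t (N(d, t) = 2*((-5*d)*t + t) = 2*(-5*d*t + t) = 2*(t - 5*d*t) = 2*t - 10*d*t)
X = 240408 (X = (53*63)*(2*6*(1 - 5*(-1))) = 3339*(2*6*(1 + 5)) = 3339*(2*6*6) = 3339*72 = 240408)
(378777 + 349980)*(-3875 + X) = (378777 + 349980)*(-3875 + 240408) = 728757*236533 = 172375079481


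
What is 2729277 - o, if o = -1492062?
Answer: 4221339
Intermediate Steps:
2729277 - o = 2729277 - 1*(-1492062) = 2729277 + 1492062 = 4221339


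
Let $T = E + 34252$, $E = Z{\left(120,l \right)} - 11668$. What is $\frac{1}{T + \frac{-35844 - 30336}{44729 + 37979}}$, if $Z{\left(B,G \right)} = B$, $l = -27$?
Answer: $\frac{20677}{469434063} \approx 4.4047 \cdot 10^{-5}$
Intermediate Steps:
$E = -11548$ ($E = 120 - 11668 = -11548$)
$T = 22704$ ($T = -11548 + 34252 = 22704$)
$\frac{1}{T + \frac{-35844 - 30336}{44729 + 37979}} = \frac{1}{22704 + \frac{-35844 - 30336}{44729 + 37979}} = \frac{1}{22704 - \frac{66180}{82708}} = \frac{1}{22704 - \frac{16545}{20677}} = \frac{1}{\frac{469434063}{20677}} = \frac{20677}{469434063}$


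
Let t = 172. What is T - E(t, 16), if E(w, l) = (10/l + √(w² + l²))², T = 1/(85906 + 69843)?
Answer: -297447103901/9967936 - 5*√1865 ≈ -30056.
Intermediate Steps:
T = 1/155749 ≈ 6.4206e-6
E(w, l) = (√(l² + w²) + 10/l)² (E(w, l) = (10/l + √(l² + w²))² = (√(l² + w²) + 10/l)²)
T - E(t, 16) = 1/155749 - (10 + 16*√(16² + 172²))²/16² = 1/155749 - (10 + 16*√(256 + 29584))²/256 = 1/155749 - (10 + 16*√29840)²/256 = 1/155749 - (10 + 16*(4*√1865))²/256 = 1/155749 - (10 + 64*√1865)²/256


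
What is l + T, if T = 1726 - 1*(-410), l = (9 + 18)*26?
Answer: 2838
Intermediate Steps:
l = 702 (l = 27*26 = 702)
T = 2136 (T = 1726 + 410 = 2136)
l + T = 702 + 2136 = 2838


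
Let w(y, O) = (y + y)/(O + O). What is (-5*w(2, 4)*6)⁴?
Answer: 50625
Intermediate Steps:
w(y, O) = y/O (w(y, O) = (2*y)/((2*O)) = (2*y)*(1/(2*O)) = y/O)
(-5*w(2, 4)*6)⁴ = (-10/4*6)⁴ = (-5*½*6)⁴ = (-5/2*6)⁴ = (-15)⁴ = 50625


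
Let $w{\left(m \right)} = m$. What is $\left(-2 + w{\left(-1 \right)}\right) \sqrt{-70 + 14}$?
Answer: $- 6 i \sqrt{14} \approx - 22.45 i$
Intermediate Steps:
$\left(-2 + w{\left(-1 \right)}\right) \sqrt{-70 + 14} = \left(-2 - 1\right) \sqrt{-70 + 14} = - 3 \sqrt{-56} = - 3 \cdot 2 i \sqrt{14} = - 6 i \sqrt{14}$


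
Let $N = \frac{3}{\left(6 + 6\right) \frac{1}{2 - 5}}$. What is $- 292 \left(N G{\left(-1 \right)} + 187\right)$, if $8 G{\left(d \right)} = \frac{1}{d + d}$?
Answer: $- \frac{873883}{16} \approx -54618.0$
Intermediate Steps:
$G{\left(d \right)} = \frac{1}{16 d}$ ($G{\left(d \right)} = \frac{1}{8 \left(d + d\right)} = \frac{1}{8 \cdot 2 d} = \frac{\frac{1}{2} \frac{1}{d}}{8} = \frac{1}{16 d}$)
$N = - \frac{3}{4}$ ($N = \frac{3}{12 \frac{1}{-3}} = \frac{3}{12 \left(- \frac{1}{3}\right)} = \frac{3}{-4} = 3 \left(- \frac{1}{4}\right) = - \frac{3}{4} \approx -0.75$)
$- 292 \left(N G{\left(-1 \right)} + 187\right) = - 292 \left(- \frac{3 \frac{1}{16 \left(-1\right)}}{4} + 187\right) = - 292 \left(- \frac{3 \cdot \frac{1}{16} \left(-1\right)}{4} + 187\right) = - 292 \left(\left(- \frac{3}{4}\right) \left(- \frac{1}{16}\right) + 187\right) = - 292 \left(\frac{3}{64} + 187\right) = \left(-292\right) \frac{11971}{64} = - \frac{873883}{16}$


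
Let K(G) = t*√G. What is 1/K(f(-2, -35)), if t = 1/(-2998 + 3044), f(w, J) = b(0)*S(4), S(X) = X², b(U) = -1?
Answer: -23*I/2 ≈ -11.5*I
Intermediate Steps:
f(w, J) = -16 (f(w, J) = -1*4² = -1*16 = -16)
t = 1/46 ≈ 0.021739
K(G) = √G/46
1/K(f(-2, -35)) = 1/(√(-16)/46) = 1/((4*I)/46) = 1/(2*I/23) = -23*I/2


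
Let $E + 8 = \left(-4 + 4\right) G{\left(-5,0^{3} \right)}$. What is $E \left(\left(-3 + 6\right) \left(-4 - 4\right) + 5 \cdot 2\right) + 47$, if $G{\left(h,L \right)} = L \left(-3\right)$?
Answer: $159$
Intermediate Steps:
$G{\left(h,L \right)} = - 3 L$
$E = -8$ ($E = -8 + \left(-4 + 4\right) \left(- 3 \cdot 0^{3}\right) = -8 + 0 \left(\left(-3\right) 0\right) = -8 + 0 \cdot 0 = -8 + 0 = -8$)
$E \left(\left(-3 + 6\right) \left(-4 - 4\right) + 5 \cdot 2\right) + 47 = - 8 \left(\left(-3 + 6\right) \left(-4 - 4\right) + 5 \cdot 2\right) + 47 = - 8 \left(3 \left(-8\right) + 10\right) + 47 = - 8 \left(-24 + 10\right) + 47 = \left(-8\right) \left(-14\right) + 47 = 112 + 47 = 159$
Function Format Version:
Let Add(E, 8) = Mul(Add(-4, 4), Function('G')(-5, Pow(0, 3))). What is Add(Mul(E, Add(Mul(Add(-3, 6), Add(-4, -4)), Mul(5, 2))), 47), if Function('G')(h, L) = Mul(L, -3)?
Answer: 159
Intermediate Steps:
Function('G')(h, L) = Mul(-3, L)
E = -8 (E = Add(-8, Mul(Add(-4, 4), Mul(-3, Pow(0, 3)))) = Add(-8, Mul(0, Mul(-3, 0))) = Add(-8, Mul(0, 0)) = Add(-8, 0) = -8)
Add(Mul(E, Add(Mul(Add(-3, 6), Add(-4, -4)), Mul(5, 2))), 47) = Add(Mul(-8, Add(Mul(Add(-3, 6), Add(-4, -4)), Mul(5, 2))), 47) = Add(Mul(-8, Add(Mul(3, -8), 10)), 47) = Add(Mul(-8, Add(-24, 10)), 47) = Add(Mul(-8, -14), 47) = Add(112, 47) = 159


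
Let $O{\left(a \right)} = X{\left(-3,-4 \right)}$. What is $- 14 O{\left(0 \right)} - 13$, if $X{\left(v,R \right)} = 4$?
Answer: $-69$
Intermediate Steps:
$O{\left(a \right)} = 4$
$- 14 O{\left(0 \right)} - 13 = \left(-14\right) 4 - 13 = -56 - 13 = -69$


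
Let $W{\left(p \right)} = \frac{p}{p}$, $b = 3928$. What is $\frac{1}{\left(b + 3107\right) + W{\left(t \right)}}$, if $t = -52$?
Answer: $\frac{1}{7036} \approx 0.00014213$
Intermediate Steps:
$W{\left(p \right)} = 1$
$\frac{1}{\left(b + 3107\right) + W{\left(t \right)}} = \frac{1}{\left(3928 + 3107\right) + 1} = \frac{1}{7035 + 1} = \frac{1}{7036}$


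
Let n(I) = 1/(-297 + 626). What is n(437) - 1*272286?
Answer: -89582093/329 ≈ -2.7229e+5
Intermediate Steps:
n(I) = 1/329
n(437) - 1*272286 = 1/329 - 1*272286 = 1/329 - 272286 = -89582093/329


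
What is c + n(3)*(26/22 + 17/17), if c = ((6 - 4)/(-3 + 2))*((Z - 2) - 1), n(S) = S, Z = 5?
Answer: 28/11 ≈ 2.5455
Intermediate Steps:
c = -4 (c = ((6 - 4)/(-3 + 2))*((5 - 2) - 1) = (2/(-1))*(3 - 1) = (2*(-1))*2 = -2*2 = -4)
c + n(3)*(26/22 + 17/17) = -4 + 3*(26/22 + 17/17) = -4 + 3*(26*(1/22) + 17*(1/17)) = -4 + 3*(13/11 + 1) = -4 + 3*(24/11) = -4 + 72/11 = 28/11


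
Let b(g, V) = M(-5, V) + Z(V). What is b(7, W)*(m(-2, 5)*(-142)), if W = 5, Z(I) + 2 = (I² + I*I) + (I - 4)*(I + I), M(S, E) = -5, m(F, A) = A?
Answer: -37630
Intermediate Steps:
Z(I) = -2 + 2*I² + 2*I*(-4 + I) (Z(I) = -2 + ((I² + I*I) + (I - 4)*(I + I)) = -2 + ((I² + I²) + (-4 + I)*(2*I)) = -2 + (2*I² + 2*I*(-4 + I)) = -2 + 2*I² + 2*I*(-4 + I))
b(g, V) = -7 - 8*V + 4*V² (b(g, V) = -5 + (-2 - 8*V + 4*V²) = -7 - 8*V + 4*V²)
b(7, W)*(m(-2, 5)*(-142)) = (-7 - 8*5 + 4*5²)*(5*(-142)) = (-7 - 40 + 4*25)*(-710) = (-7 - 40 + 100)*(-710) = 53*(-710) = -37630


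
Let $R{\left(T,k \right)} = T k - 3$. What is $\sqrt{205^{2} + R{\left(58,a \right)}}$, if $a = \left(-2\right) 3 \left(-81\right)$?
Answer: $\sqrt{70210} \approx 264.97$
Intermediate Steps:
$a = 486$ ($a = \left(-6\right) \left(-81\right) = 486$)
$R{\left(T,k \right)} = -3 + T k$
$\sqrt{205^{2} + R{\left(58,a \right)}} = \sqrt{205^{2} + \left(-3 + 58 \cdot 486\right)} = \sqrt{42025 + \left(-3 + 28188\right)} = \sqrt{42025 + 28185} = \sqrt{70210}$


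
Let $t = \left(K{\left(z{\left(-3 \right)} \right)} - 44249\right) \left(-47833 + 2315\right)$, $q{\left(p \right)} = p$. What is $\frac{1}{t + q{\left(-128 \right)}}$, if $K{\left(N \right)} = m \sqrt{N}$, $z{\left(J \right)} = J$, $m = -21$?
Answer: $\frac{1007062927}{2028352848429740984} - \frac{477939 i \sqrt{3}}{2028352848429740984} \approx 4.9649 \cdot 10^{-10} - 4.0812 \cdot 10^{-13} i$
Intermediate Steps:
$K{\left(N \right)} = - 21 \sqrt{N}$
$t = 2014125982 + 955878 i \sqrt{3}$ ($t = \left(- 21 \sqrt{-3} - 44249\right) \left(-47833 + 2315\right) = \left(- 21 i \sqrt{3} - 44249\right) \left(-45518\right) = \left(-44249 - 21 i \sqrt{3}\right) \left(-45518\right) = 2014125982 + 955878 i \sqrt{3} \approx 2.0141 \cdot 10^{9} + 1.6556 \cdot 10^{6} i$)
$\frac{1}{t + q{\left(-128 \right)}} = \frac{1}{\left(2014125982 + 955878 i \sqrt{3}\right) - 128} = \frac{1}{2014125854 + 955878 i \sqrt{3}}$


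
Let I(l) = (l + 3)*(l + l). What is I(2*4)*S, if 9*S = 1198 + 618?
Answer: 319616/9 ≈ 35513.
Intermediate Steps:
I(l) = 2*l*(3 + l) (I(l) = (3 + l)*(2*l) = 2*l*(3 + l))
S = 1816/9 (S = (1198 + 618)/9 = (1/9)*1816 = 1816/9 ≈ 201.78)
I(2*4)*S = (2*(2*4)*(3 + 2*4))*(1816/9) = (2*8*(3 + 8))*(1816/9) = (2*8*11)*(1816/9) = 176*(1816/9) = 319616/9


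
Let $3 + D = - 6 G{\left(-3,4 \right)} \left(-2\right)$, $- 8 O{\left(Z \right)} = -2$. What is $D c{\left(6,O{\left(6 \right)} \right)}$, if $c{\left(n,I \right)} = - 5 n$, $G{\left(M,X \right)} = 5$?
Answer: $-1710$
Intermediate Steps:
$O{\left(Z \right)} = \frac{1}{4}$ ($O{\left(Z \right)} = \left(- \frac{1}{8}\right) \left(-2\right) = \frac{1}{4}$)
$D = 57$ ($D = -3 + \left(-6\right) 5 \left(-2\right) = -3 - -60 = -3 + 60 = 57$)
$D c{\left(6,O{\left(6 \right)} \right)} = 57 \left(\left(-5\right) 6\right) = 57 \left(-30\right) = -1710$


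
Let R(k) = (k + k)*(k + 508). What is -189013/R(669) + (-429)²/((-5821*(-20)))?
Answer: 12173984473/8333692860 ≈ 1.4608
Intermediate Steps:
R(k) = 2*k*(508 + k) (R(k) = (2*k)*(508 + k) = 2*k*(508 + k))
-189013/R(669) + (-429)²/((-5821*(-20))) = -189013*1/(1338*(508 + 669)) + (-429)²/((-5821*(-20))) = -189013/(2*669*1177) + 184041/116420 = -189013/1574826 + 184041*(1/116420) = -189013*1/1574826 + 184041/116420 = -17183/143166 + 184041/116420 = 12173984473/8333692860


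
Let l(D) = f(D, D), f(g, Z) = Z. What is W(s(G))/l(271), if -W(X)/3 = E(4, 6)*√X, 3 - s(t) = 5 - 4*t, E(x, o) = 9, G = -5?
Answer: -27*I*√22/271 ≈ -0.46731*I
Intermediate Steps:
l(D) = D
s(t) = -2 + 4*t (s(t) = 3 - (5 - 4*t) = 3 + (-5 + 4*t) = -2 + 4*t)
W(X) = -27*√X
W(s(G))/l(271) = -27*√(-2 + 4*(-5))/271 = -27*√(-2 - 20)*(1/271) = -27*I*√22*(1/271) = -27*I*√22/271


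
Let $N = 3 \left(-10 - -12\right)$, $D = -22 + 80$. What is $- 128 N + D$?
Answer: $-710$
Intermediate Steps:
$D = 58$
$N = 6$ ($N = 3 \left(-10 + 12\right) = 3 \cdot 2 = 6$)
$- 128 N + D = \left(-128\right) 6 + 58 = -768 + 58 = -710$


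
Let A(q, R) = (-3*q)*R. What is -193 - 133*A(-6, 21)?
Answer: -50467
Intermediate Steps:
A(q, R) = -3*R*q
-193 - 133*A(-6, 21) = -193 - (-399)*21*(-6) = -193 - 133*378 = -193 - 50274 = -50467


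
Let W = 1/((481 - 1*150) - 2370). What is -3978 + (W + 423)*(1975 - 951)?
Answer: 875084762/2039 ≈ 4.2917e+5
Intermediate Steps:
W = -1/2039 (W = 1/((481 - 150) - 2370) = 1/(331 - 2370) = 1/(-2039) = -1/2039 ≈ -0.00049044)
-3978 + (W + 423)*(1975 - 951) = -3978 + (-1/2039 + 423)*(1975 - 951) = -3978 + (862496/2039)*1024 = -3978 + 883195904/2039 = 875084762/2039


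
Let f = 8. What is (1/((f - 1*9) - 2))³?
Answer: -1/27 ≈ -0.037037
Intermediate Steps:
(1/((f - 1*9) - 2))³ = (1/((8 - 1*9) - 2))³ = (1/((8 - 9) - 2))³ = (1/(-1 - 2))³ = (1/(-3))³ = (-⅓)³ = -1/27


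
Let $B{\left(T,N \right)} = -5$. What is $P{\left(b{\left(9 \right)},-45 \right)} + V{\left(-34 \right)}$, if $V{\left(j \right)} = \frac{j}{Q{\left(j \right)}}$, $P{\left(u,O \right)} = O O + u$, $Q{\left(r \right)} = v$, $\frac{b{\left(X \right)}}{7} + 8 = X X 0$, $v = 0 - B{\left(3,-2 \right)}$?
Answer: $\frac{9811}{5} \approx 1962.2$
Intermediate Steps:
$v = 5$ ($v = 0 - -5 = 0 + 5 = 5$)
$b{\left(X \right)} = -56$ ($b{\left(X \right)} = -56 + 7 X X 0 = -56 + 7 X^{2} \cdot 0 = -56 + 7 \cdot 0 = -56 + 0 = -56$)
$Q{\left(r \right)} = 5$
$P{\left(u,O \right)} = u + O^{2}$ ($P{\left(u,O \right)} = O^{2} + u = u + O^{2}$)
$V{\left(j \right)} = \frac{j}{5}$
$P{\left(b{\left(9 \right)},-45 \right)} + V{\left(-34 \right)} = \left(-56 + \left(-45\right)^{2}\right) + \frac{1}{5} \left(-34\right) = \left(-56 + 2025\right) - \frac{34}{5} = 1969 - \frac{34}{5} = \frac{9811}{5}$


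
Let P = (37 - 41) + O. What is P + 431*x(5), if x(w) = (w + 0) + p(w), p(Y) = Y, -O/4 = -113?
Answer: 4758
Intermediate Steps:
O = 452 (O = -4*(-113) = 452)
x(w) = 2*w (x(w) = (w + 0) + w = w + w = 2*w)
P = 448 (P = (37 - 41) + 452 = -4 + 452 = 448)
P + 431*x(5) = 448 + 431*(2*5) = 448 + 431*10 = 448 + 4310 = 4758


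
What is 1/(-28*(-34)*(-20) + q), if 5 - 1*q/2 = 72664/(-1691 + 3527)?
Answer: -459/8771102 ≈ -5.2331e-5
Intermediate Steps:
q = -31742/459 (q = 10 - 145328/(-1691 + 3527) = 10 - 145328/1836 = 10 - 2*18166/459 = 10 - 36332/459 = -31742/459 ≈ -69.155)
1/(-28*(-34)*(-20) + q) = 1/(-28*(-34)*(-20) - 31742/459) = 1/(952*(-20) - 31742/459) = 1/(-19040 - 31742/459) = 1/(-8771102/459) = -459/8771102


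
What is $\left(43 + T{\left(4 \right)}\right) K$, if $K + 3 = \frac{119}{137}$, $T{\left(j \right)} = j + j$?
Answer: $- \frac{14892}{137} \approx -108.7$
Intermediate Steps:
$T{\left(j \right)} = 2 j$
$K = - \frac{292}{137}$ ($K = -3 + \frac{119}{137} = - \frac{292}{137} \approx -2.1314$)
$\left(43 + T{\left(4 \right)}\right) K = \left(43 + 2 \cdot 4\right) \left(- \frac{292}{137}\right) = \left(43 + 8\right) \left(- \frac{292}{137}\right) = 51 \left(- \frac{292}{137}\right) = - \frac{14892}{137}$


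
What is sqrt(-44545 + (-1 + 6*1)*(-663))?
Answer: 2*I*sqrt(11965) ≈ 218.77*I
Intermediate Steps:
sqrt(-44545 + (-1 + 6*1)*(-663)) = sqrt(-44545 + (-1 + 6)*(-663)) = sqrt(-44545 + 5*(-663)) = sqrt(-44545 - 3315) = sqrt(-47860) = 2*I*sqrt(11965)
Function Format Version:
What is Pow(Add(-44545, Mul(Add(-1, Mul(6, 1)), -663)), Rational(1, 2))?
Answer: Mul(2, I, Pow(11965, Rational(1, 2))) ≈ Mul(218.77, I)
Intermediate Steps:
Pow(Add(-44545, Mul(Add(-1, Mul(6, 1)), -663)), Rational(1, 2)) = Pow(Add(-44545, Mul(Add(-1, 6), -663)), Rational(1, 2)) = Pow(Add(-44545, Mul(5, -663)), Rational(1, 2)) = Pow(Add(-44545, -3315), Rational(1, 2)) = Pow(-47860, Rational(1, 2)) = Mul(2, I, Pow(11965, Rational(1, 2)))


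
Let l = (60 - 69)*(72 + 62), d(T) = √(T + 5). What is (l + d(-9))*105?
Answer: -126630 + 210*I ≈ -1.2663e+5 + 210.0*I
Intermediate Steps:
d(T) = √(5 + T)
l = -1206 (l = -9*134 = -1206)
(l + d(-9))*105 = (-1206 + √(5 - 9))*105 = (-1206 + √(-4))*105 = (-1206 + 2*I)*105 = -126630 + 210*I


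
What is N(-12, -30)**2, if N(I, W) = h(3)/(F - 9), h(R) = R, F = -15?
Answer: 1/64 ≈ 0.015625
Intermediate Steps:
N(I, W) = -1/8 (N(I, W) = 3/(-15 - 9) = 3/(-24) = 3*(-1/24) = -1/8)
N(-12, -30)**2 = (-1/8)**2 = 1/64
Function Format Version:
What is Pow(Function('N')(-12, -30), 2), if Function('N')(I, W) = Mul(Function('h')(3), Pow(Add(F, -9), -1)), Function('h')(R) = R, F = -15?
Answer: Rational(1, 64) ≈ 0.015625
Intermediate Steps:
Function('N')(I, W) = Rational(-1, 8) (Function('N')(I, W) = Mul(3, Pow(Add(-15, -9), -1)) = Mul(3, Pow(-24, -1)) = Mul(3, Rational(-1, 24)) = Rational(-1, 8))
Pow(Function('N')(-12, -30), 2) = Pow(Rational(-1, 8), 2) = Rational(1, 64)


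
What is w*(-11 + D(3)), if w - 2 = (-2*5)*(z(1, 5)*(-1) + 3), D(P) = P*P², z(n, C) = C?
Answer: 352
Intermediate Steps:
D(P) = P³
w = 22 (w = 2 + (-2*5)*(5*(-1) + 3) = 2 - 10*(-5 + 3) = 2 - 10*(-2) = 2 + 20 = 22)
w*(-11 + D(3)) = 22*(-11 + 3³) = 22*(-11 + 27) = 22*16 = 352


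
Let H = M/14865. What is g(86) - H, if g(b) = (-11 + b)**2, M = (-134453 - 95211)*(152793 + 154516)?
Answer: 70661429801/14865 ≈ 4.7535e+6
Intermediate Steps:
M = -70577814176 (M = -229664*307309 = -70577814176)
H = -70577814176/14865 ≈ -4.7479e+6
g(86) - H = (-11 + 86)**2 - 1*(-70577814176/14865) = 75**2 + 70577814176/14865 = 5625 + 70577814176/14865 = 70661429801/14865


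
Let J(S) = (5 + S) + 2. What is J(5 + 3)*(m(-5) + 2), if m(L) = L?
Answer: -45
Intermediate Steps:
J(S) = 7 + S
J(5 + 3)*(m(-5) + 2) = (7 + (5 + 3))*(-5 + 2) = (7 + 8)*(-3) = 15*(-3) = -45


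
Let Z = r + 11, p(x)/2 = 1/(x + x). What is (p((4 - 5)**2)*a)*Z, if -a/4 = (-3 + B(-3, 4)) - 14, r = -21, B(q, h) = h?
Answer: -520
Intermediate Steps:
p(x) = 1/x (p(x) = 2/(x + x) = 2/((2*x)) = 2*(1/(2*x)) = 1/x)
a = 52 (a = -4*((-3 + 4) - 14) = -4*(1 - 14) = -4*(-13) = 52)
Z = -10 (Z = -21 + 11 = -10)
(p((4 - 5)**2)*a)*Z = (52/(4 - 5)**2)*(-10) = (52/(-1)**2)*(-10) = (52/1)*(-10) = (1*52)*(-10) = 52*(-10) = -520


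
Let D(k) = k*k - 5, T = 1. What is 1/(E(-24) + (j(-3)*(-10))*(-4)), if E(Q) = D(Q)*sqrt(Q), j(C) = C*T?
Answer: -5/326641 - 571*I*sqrt(6)/3919692 ≈ -1.5307e-5 - 0.00035683*I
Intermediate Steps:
j(C) = C (j(C) = C*1 = C)
D(k) = -5 + k**2 (D(k) = k**2 - 5 = -5 + k**2)
E(Q) = sqrt(Q)*(-5 + Q**2) (E(Q) = (-5 + Q**2)*sqrt(Q) = sqrt(Q)*(-5 + Q**2))
1/(E(-24) + (j(-3)*(-10))*(-4)) = 1/(sqrt(-24)*(-5 + (-24)**2) - 3*(-10)*(-4)) = 1/((2*I*sqrt(6))*(-5 + 576) + 30*(-4)) = 1/((2*I*sqrt(6))*571 - 120) = 1/(1142*I*sqrt(6) - 120) = 1/(-120 + 1142*I*sqrt(6))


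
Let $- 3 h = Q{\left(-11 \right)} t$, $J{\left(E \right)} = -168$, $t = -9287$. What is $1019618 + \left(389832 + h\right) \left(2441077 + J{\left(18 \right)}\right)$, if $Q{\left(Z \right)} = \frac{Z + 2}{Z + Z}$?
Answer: $\frac{21002006217581}{22} \approx 9.5464 \cdot 10^{11}$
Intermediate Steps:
$Q{\left(Z \right)} = \frac{2 + Z}{2 Z}$
$h = \frac{27861}{22}$ ($h = - \frac{\frac{2 - 11}{2 \left(-11\right)} \left(-9287\right)}{3} = - \frac{\frac{1}{2} \left(- \frac{1}{11}\right) \left(-9\right) \left(-9287\right)}{3} = - \frac{\frac{9}{22} \left(-9287\right)}{3} = \left(- \frac{1}{3}\right) \left(- \frac{83583}{22}\right) = \frac{27861}{22} \approx 1266.4$)
$1019618 + \left(389832 + h\right) \left(2441077 + J{\left(18 \right)}\right) = 1019618 + \left(389832 + \frac{27861}{22}\right) \left(2441077 - 168\right) = 1019618 + \frac{8604165}{22} \cdot 2440909 = 1019618 + \frac{21001983785985}{22} = \frac{21002006217581}{22}$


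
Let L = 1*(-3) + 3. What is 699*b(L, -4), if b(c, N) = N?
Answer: -2796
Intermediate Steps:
L = 0 (L = -3 + 3 = 0)
699*b(L, -4) = 699*(-4) = -2796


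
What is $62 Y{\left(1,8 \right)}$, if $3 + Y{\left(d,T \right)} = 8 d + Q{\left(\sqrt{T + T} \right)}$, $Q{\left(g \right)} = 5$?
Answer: $620$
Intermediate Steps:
$Y{\left(d,T \right)} = 2 + 8 d$ ($Y{\left(d,T \right)} = -3 + \left(8 d + 5\right) = -3 + \left(5 + 8 d\right) = 2 + 8 d$)
$62 Y{\left(1,8 \right)} = 62 \left(2 + 8 \cdot 1\right) = 62 \left(2 + 8\right) = 62 \cdot 10 = 620$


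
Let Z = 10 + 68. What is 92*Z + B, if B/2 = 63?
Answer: 7302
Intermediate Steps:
B = 126 (B = 2*63 = 126)
Z = 78
92*Z + B = 92*78 + 126 = 7176 + 126 = 7302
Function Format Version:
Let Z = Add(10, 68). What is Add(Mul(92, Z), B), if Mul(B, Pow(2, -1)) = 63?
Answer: 7302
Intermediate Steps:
B = 126 (B = Mul(2, 63) = 126)
Z = 78
Add(Mul(92, Z), B) = Add(Mul(92, 78), 126) = Add(7176, 126) = 7302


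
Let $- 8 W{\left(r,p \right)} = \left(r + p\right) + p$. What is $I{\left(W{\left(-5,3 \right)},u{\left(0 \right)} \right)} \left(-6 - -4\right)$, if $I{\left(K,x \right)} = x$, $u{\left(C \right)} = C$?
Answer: $0$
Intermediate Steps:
$W{\left(r,p \right)} = - \frac{p}{4} - \frac{r}{8}$ ($W{\left(r,p \right)} = - \frac{\left(r + p\right) + p}{8} = - \frac{\left(p + r\right) + p}{8} = - \frac{r + 2 p}{8} = - \frac{p}{4} - \frac{r}{8}$)
$I{\left(W{\left(-5,3 \right)},u{\left(0 \right)} \right)} \left(-6 - -4\right) = 0 \left(-6 - -4\right) = 0 \left(-6 + 4\right) = 0 \left(-2\right) = 0$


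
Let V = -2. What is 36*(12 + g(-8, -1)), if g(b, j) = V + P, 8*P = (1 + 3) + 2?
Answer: 387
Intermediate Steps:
P = 3/4 (P = ((1 + 3) + 2)/8 = (4 + 2)/8 = (1/8)*6 = 3/4 ≈ 0.75000)
g(b, j) = -5/4 (g(b, j) = -2 + 3/4 = -5/4)
36*(12 + g(-8, -1)) = 36*(12 - 5/4) = 36*(43/4) = 387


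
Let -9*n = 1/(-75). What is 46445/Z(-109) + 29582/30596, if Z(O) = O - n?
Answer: -239254887067/562782824 ≈ -425.13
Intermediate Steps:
n = 1/675 (n = -⅑/(-75) = -⅑*(-1/75) = 1/675 ≈ 0.0014815)
Z(O) = -1/675 + O (Z(O) = O - 1*1/675 = O - 1/675 = -1/675 + O)
46445/Z(-109) + 29582/30596 = 46445/(-1/675 - 109) + 29582/30596 = 46445/(-73576/675) + 29582*(1/30596) = 46445*(-675/73576) + 14791/15298 = -31350375/73576 + 14791/15298 = -239254887067/562782824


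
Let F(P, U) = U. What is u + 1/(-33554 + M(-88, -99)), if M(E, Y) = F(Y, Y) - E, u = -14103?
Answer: -473367196/33565 ≈ -14103.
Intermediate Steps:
M(E, Y) = Y - E
u + 1/(-33554 + M(-88, -99)) = -14103 + 1/(-33554 + (-99 - 1*(-88))) = -14103 + 1/(-33554 + (-99 + 88)) = -14103 + 1/(-33554 - 11) = -14103 + 1/(-33565) = -14103 - 1/33565 = -473367196/33565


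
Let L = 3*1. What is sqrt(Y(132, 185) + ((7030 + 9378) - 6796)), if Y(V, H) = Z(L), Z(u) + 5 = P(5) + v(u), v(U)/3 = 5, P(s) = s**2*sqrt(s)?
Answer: sqrt(9622 + 25*sqrt(5)) ≈ 98.376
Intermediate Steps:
L = 3
P(s) = s**(5/2)
v(U) = 15 (v(U) = 3*5 = 15)
Z(u) = 10 + 25*sqrt(5) (Z(u) = -5 + (5**(5/2) + 15) = -5 + (25*sqrt(5) + 15) = -5 + (15 + 25*sqrt(5)) = 10 + 25*sqrt(5))
Y(V, H) = 10 + 25*sqrt(5)
sqrt(Y(132, 185) + ((7030 + 9378) - 6796)) = sqrt((10 + 25*sqrt(5)) + ((7030 + 9378) - 6796)) = sqrt((10 + 25*sqrt(5)) + (16408 - 6796)) = sqrt((10 + 25*sqrt(5)) + 9612) = sqrt(9622 + 25*sqrt(5))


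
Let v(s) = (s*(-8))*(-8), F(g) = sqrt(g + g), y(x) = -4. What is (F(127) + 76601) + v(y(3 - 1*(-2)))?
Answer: 76345 + sqrt(254) ≈ 76361.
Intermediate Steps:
F(g) = sqrt(2)*sqrt(g) (F(g) = sqrt(2*g) = sqrt(2)*sqrt(g))
v(s) = 64*s (v(s) = -8*s*(-8) = 64*s)
(F(127) + 76601) + v(y(3 - 1*(-2))) = (sqrt(2)*sqrt(127) + 76601) + 64*(-4) = (sqrt(254) + 76601) - 256 = (76601 + sqrt(254)) - 256 = 76345 + sqrt(254)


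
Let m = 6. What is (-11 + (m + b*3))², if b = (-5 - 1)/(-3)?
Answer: 1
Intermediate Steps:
b = 2 (b = -6*(-⅓) = 2)
(-11 + (m + b*3))² = (-11 + (6 + 2*3))² = (-11 + (6 + 6))² = (-11 + 12)² = 1² = 1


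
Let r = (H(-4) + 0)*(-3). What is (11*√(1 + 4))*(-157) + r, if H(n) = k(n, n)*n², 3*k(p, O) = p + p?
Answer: 128 - 1727*√5 ≈ -3733.7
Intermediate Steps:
k(p, O) = 2*p/3 (k(p, O) = (p + p)/3 = (2*p)/3 = 2*p/3)
H(n) = 2*n³/3 (H(n) = (2*n/3)*n² = 2*n³/3)
r = 128 (r = ((⅔)*(-4)³ + 0)*(-3) = ((⅔)*(-64) + 0)*(-3) = (-128/3 + 0)*(-3) = -128/3*(-3) = 128)
(11*√(1 + 4))*(-157) + r = (11*√(1 + 4))*(-157) + 128 = (11*√5)*(-157) + 128 = -1727*√5 + 128 = 128 - 1727*√5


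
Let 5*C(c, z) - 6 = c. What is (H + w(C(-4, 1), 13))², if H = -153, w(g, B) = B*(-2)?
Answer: 32041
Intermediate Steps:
C(c, z) = 6/5 + c/5
w(g, B) = -2*B
(H + w(C(-4, 1), 13))² = (-153 - 2*13)² = (-153 - 26)² = (-179)² = 32041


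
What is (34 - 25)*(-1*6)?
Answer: -54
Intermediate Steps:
(34 - 25)*(-1*6) = 9*(-6) = -54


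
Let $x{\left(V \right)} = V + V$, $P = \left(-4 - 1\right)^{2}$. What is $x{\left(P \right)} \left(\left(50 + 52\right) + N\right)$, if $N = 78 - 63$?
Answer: $5850$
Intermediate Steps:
$N = 15$
$P = 25$ ($P = \left(-5\right)^{2} = 25$)
$x{\left(V \right)} = 2 V$
$x{\left(P \right)} \left(\left(50 + 52\right) + N\right) = 2 \cdot 25 \left(\left(50 + 52\right) + 15\right) = 50 \left(102 + 15\right) = 50 \cdot 117 = 5850$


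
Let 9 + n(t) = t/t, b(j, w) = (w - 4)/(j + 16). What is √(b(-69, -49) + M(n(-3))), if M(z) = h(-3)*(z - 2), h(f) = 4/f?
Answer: √129/3 ≈ 3.7859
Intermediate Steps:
b(j, w) = (-4 + w)/(16 + j)
n(t) = -8 (n(t) = -9 + t/t = -9 + 1 = -8)
M(z) = 8/3 - 4*z/3 (M(z) = (4/(-3))*(z - 2) = (4*(-⅓))*(-2 + z) = -4*(-2 + z)/3 = 8/3 - 4*z/3)
√(b(-69, -49) + M(n(-3))) = √((-4 - 49)/(16 - 69) + (8/3 - 4/3*(-8))) = √(-53/(-53) + (8/3 + 32/3)) = √(-1/53*(-53) + 40/3) = √(1 + 40/3) = √(43/3) = √129/3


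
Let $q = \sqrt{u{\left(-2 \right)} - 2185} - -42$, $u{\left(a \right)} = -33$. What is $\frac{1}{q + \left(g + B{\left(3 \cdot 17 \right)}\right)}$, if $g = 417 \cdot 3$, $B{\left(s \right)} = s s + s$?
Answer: $\frac{3945}{15565243} - \frac{i \sqrt{2218}}{15565243} \approx 0.00025345 - 3.0257 \cdot 10^{-6} i$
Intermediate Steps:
$B{\left(s \right)} = s + s^{2}$ ($B{\left(s \right)} = s^{2} + s = s + s^{2}$)
$g = 1251$
$q = 42 + i \sqrt{2218}$ ($q = \sqrt{-33 - 2185} - -42 = \sqrt{-2218} + 42 = i \sqrt{2218} + 42 = 42 + i \sqrt{2218} \approx 42.0 + 47.096 i$)
$\frac{1}{q + \left(g + B{\left(3 \cdot 17 \right)}\right)} = \frac{1}{\left(42 + i \sqrt{2218}\right) + \left(1251 + 3 \cdot 17 \left(1 + 3 \cdot 17\right)\right)} = \frac{1}{\left(42 + i \sqrt{2218}\right) + \left(1251 + 51 \left(1 + 51\right)\right)} = \frac{1}{\left(42 + i \sqrt{2218}\right) + \left(1251 + 51 \cdot 52\right)} = \frac{1}{\left(42 + i \sqrt{2218}\right) + \left(1251 + 2652\right)} = \frac{1}{\left(42 + i \sqrt{2218}\right) + 3903} = \frac{1}{3945 + i \sqrt{2218}}$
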